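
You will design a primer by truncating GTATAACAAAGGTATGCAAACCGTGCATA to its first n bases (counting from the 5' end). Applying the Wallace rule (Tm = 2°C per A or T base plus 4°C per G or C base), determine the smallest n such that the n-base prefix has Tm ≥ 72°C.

First 25 bases: GTATAACAAAGGTATGCAAACCGTG → Tm = 70°C (< 72°C)
First 26 bases: GTATAACAAAGGTATGCAAACCGTGC → Tm = 74°C (≥ 72°C)
Each additional base adds 2°C (A/T) or 4°C (G/C), so Tm is non-decreasing in n; n = 26 is the first length to reach 72°C.

n = 26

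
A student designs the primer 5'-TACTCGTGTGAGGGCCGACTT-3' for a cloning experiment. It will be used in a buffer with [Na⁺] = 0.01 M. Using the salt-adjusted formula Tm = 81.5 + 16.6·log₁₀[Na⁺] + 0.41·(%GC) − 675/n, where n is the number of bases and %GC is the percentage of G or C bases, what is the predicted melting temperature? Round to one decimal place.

39.6°C

Length n = 21. Scanning the sequence gives G=7, T=6, C=5, A=3.
G+C = 12, so %GC = 12/21 × 100 = 57.143%
Salt term: 16.6 × (-2) = -33.2
GC term: 0.41 × 57.143 = 23.429; length term: −675/21 = −32.143
Tm = 81.5 + (-33.2) + 23.429 − 32.143 = 39.586 → 39.6°C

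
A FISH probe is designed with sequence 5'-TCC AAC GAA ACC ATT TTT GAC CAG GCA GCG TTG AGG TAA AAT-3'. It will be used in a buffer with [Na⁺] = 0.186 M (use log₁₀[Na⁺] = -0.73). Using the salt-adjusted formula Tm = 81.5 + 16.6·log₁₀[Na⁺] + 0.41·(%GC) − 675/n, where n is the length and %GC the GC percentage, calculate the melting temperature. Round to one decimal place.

70.9°C

Length n = 42. Counting bases: A=14, G=9, C=9, T=10
G+C = 18, so %GC = 18/42 × 100 = 42.857%
Salt term: 16.6 × (-0.73) = -12.118
GC term: 0.41 × 42.857 = 17.571; length term: −675/42 = −16.071
Tm = 81.5 + (-12.118) + 17.571 − 16.071 = 70.882 → 70.9°C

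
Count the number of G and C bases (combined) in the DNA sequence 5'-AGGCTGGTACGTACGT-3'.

9

Counting bases: C=3, T=4, G=6, A=3
G+C = 6 + 3 = 9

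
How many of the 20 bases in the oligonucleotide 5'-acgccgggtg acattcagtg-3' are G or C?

G=7, A=4, T=4, C=5
Total G or C: 7 + 5 = 12

12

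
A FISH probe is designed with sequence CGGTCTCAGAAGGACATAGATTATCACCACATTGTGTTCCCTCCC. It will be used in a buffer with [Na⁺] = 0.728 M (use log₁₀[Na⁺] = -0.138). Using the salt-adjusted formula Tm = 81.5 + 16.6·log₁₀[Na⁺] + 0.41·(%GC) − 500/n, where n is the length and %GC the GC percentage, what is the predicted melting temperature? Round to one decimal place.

Length n = 45. G=8, A=11, T=12, C=14
G+C = 22, so %GC = 22/45 × 100 = 48.889%
Salt term: 16.6 × (-0.138) = -2.291
GC term: 0.41 × 48.889 = 20.044; length term: −500/45 = −11.111
Tm = 81.5 + (-2.291) + 20.044 − 11.111 = 88.142 → 88.1°C

88.1°C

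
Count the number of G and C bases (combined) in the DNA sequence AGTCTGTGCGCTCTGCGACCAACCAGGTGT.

Scanning the sequence gives T=7, G=9, C=9, A=5.
G+C = 9 + 9 = 18

18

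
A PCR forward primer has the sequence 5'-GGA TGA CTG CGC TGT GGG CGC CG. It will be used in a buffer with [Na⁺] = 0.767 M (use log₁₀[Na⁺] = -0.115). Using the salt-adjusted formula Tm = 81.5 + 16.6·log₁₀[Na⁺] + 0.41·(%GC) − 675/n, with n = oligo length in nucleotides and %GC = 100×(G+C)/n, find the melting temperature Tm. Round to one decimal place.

80.5°C

Length n = 23. Counting bases: G=11, A=2, C=6, T=4
G+C = 17, so %GC = 17/23 × 100 = 73.913%
Salt term: 16.6 × (-0.115) = -1.909
GC term: 0.41 × 73.913 = 30.304; length term: −675/23 = −29.348
Tm = 81.5 + (-1.909) + 30.304 − 29.348 = 80.547 → 80.5°C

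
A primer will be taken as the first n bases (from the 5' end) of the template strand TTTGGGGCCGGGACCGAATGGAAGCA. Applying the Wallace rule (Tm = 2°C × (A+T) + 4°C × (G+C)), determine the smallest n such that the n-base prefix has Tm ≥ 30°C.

First 8 bases: TTTGGGGC → Tm = 26°C (< 30°C)
First 9 bases: TTTGGGGCC → Tm = 30°C (≥ 30°C)
Since every base adds ≥2°C, Tm only increases with n, so the threshold is first crossed at n = 9.

n = 9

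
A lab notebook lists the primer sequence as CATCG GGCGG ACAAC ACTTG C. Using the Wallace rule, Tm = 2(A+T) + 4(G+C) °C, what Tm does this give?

Scanning the sequence gives T=3, C=7, A=5, G=6.
AT pairs contribute 8, GC pairs contribute 13.
Tm = 2(8) + 4(13) = 16 + 52 = 68°C

68°C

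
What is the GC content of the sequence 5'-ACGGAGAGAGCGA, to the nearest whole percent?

62%

G=6, C=2, T=0, A=5
G+C = 6 + 2 = 8 out of 13 bases
%GC = 8/13 × 100 = 61.54% ≈ 62%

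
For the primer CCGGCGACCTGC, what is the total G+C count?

10

Base counts: G=4, A=1, T=1, C=6
Total G or C: 4 + 6 = 10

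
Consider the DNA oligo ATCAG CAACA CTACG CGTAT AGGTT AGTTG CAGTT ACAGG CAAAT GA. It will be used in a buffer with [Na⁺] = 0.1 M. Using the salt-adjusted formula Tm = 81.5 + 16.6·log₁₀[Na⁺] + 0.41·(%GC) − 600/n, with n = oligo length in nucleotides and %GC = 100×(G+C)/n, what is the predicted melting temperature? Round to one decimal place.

69.6°C

Length n = 47. C=9, G=11, A=16, T=11
G+C = 20, so %GC = 20/47 × 100 = 42.553%
Salt term: 16.6 × (-1) = -16.6
GC term: 0.41 × 42.553 = 17.447; length term: −600/47 = −12.766
Tm = 81.5 + (-16.6) + 17.447 − 12.766 = 69.581 → 69.6°C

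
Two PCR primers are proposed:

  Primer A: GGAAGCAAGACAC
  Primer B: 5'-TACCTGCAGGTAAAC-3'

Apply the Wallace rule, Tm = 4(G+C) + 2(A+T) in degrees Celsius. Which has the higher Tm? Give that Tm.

Primer B, 44°C

Primer A: A+T=6, G+C=7 → Tm = 2(6)+4(7) = 40°C
Primer B: A+T=8, G+C=7 → Tm = 2(8)+4(7) = 44°C
40°C vs 44°C → primer B is higher.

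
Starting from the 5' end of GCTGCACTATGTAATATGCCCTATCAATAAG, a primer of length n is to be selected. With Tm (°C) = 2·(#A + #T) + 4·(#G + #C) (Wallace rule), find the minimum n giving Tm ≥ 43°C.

n = 16

First 15 bases: GCTGCACTATGTAAT → Tm = 42°C (< 43°C)
First 16 bases: GCTGCACTATGTAATA → Tm = 44°C (≥ 43°C)
Since every base adds ≥2°C, Tm only increases with n, so the threshold is first crossed at n = 16.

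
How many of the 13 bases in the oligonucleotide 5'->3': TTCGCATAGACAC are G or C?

6

Base counts: A=4, G=2, C=4, T=3
G+C = 2 + 4 = 6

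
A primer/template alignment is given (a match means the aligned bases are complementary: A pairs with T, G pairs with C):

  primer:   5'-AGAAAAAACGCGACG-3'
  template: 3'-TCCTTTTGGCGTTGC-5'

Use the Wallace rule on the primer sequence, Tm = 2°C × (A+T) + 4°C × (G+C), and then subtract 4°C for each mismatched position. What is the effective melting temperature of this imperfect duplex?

Primer base counts: A=8, T=0, G=4, C=3 → A+T=8, G+C=7
Perfect-match Tm = 2(8) + 4(7) = 16 + 28 = 44°C
Mismatches (positions where the bases are not complementary): 3 (at positions 3, 8, 12)
Effective Tm = 44 − 3×4 = 44 − 12 = 32°C

32°C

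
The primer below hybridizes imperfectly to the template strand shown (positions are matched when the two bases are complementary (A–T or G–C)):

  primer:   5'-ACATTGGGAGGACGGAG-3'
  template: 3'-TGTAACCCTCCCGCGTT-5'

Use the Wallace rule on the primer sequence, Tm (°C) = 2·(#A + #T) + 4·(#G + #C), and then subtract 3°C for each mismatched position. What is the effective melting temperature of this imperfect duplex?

45°C

Primer base counts: A=5, T=2, G=8, C=2 → A+T=7, G+C=10
Perfect-match Tm = 2(7) + 4(10) = 14 + 40 = 54°C
Mismatches (positions where the bases are not complementary): 3 (at positions 12, 15, 17)
Effective Tm = 54 − 3×3 = 54 − 9 = 45°C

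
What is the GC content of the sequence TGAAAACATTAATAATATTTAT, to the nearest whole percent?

Counting bases: G=1, A=11, T=9, C=1
G+C = 1 + 1 = 2 out of 22 bases
%GC = 2/22 × 100 = 9.091% ≈ 9%

9%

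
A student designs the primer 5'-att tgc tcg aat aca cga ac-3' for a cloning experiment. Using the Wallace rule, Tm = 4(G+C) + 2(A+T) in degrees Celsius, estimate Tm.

Counting bases: T=5, C=5, A=7, G=3
AT pairs contribute 12, GC pairs contribute 8.
Tm = 2×12 + 4×8 = 56°C

56°C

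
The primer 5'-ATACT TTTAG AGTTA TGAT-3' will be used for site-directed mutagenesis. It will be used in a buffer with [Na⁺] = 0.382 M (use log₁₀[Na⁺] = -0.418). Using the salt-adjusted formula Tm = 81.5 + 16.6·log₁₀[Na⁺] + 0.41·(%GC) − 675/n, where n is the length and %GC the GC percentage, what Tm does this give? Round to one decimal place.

Length n = 19. G=3, C=1, A=6, T=9
G+C = 4, so %GC = 4/19 × 100 = 21.053%
Salt term: 16.6 × (-0.418) = -6.939
GC term: 0.41 × 21.053 = 8.632; length term: −675/19 = −35.526
Tm = 81.5 + (-6.939) + 8.632 − 35.526 = 47.667 → 47.7°C

47.7°C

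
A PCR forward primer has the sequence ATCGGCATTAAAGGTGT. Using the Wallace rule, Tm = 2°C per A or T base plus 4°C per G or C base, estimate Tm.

48°C

Scanning the sequence gives T=5, A=5, G=5, C=2.
So N_AT = 10 and N_GC = 7.
Tm = 4·7 + 2·10 = 28 + 20 = 48°C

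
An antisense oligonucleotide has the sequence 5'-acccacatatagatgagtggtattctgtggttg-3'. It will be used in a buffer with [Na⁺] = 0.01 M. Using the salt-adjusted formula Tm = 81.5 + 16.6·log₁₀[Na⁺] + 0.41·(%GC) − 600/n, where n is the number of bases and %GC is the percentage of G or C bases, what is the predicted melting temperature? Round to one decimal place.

47.5°C

Length n = 33. Counting bases: T=11, C=5, G=9, A=8
G+C = 14, so %GC = 14/33 × 100 = 42.424%
Salt term: 16.6 × (-2) = -33.2
GC term: 0.41 × 42.424 = 17.394; length term: −600/33 = −18.182
Tm = 81.5 + (-33.2) + 17.394 − 18.182 = 47.512 → 47.5°C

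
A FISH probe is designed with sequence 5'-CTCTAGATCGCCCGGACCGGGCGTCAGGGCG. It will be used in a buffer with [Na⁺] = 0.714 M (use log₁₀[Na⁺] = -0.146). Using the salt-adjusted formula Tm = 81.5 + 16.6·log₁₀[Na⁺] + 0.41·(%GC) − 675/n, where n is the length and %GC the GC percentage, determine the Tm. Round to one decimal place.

87.7°C

Length n = 31. Base counts: T=4, C=11, G=12, A=4
G+C = 23, so %GC = 23/31 × 100 = 74.194%
Salt term: 16.6 × (-0.146) = -2.424
GC term: 0.41 × 74.194 = 30.42; length term: −675/31 = −21.774
Tm = 81.5 + (-2.424) + 30.42 − 21.774 = 87.722 → 87.7°C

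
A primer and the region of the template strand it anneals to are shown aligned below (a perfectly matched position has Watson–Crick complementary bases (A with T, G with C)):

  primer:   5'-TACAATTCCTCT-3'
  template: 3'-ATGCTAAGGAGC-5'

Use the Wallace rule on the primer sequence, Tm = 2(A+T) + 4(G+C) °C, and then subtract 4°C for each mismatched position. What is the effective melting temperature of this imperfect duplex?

Primer base counts: A=3, T=5, G=0, C=4 → A+T=8, G+C=4
Perfect-match Tm = 2(8) + 4(4) = 16 + 16 = 32°C
Mismatches (positions where the bases are not complementary): 2 (at positions 4, 12)
Effective Tm = 32 − 2×4 = 32 − 8 = 24°C

24°C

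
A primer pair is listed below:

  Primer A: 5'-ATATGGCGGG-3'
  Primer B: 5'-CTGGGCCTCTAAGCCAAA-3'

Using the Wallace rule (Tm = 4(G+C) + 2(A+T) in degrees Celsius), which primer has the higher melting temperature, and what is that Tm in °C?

Primer B, 56°C

Primer A: A+T=4, G+C=6 → Tm = 2(4)+4(6) = 32°C
Primer B: A+T=8, G+C=10 → Tm = 2(8)+4(10) = 56°C
32°C vs 56°C → primer B is higher.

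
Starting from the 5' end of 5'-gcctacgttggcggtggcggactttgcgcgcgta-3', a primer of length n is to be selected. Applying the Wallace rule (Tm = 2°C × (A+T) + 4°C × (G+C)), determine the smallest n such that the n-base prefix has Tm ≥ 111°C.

n = 33

First 32 bases: GCCTACGTTGGCGGTGGCGGACTTTGCGCGCG → Tm = 110°C (< 111°C)
First 33 bases: GCCTACGTTGGCGGTGGCGGACTTTGCGCGCGT → Tm = 112°C (≥ 111°C)
Since every base adds ≥2°C, Tm only increases with n, so the threshold is first crossed at n = 33.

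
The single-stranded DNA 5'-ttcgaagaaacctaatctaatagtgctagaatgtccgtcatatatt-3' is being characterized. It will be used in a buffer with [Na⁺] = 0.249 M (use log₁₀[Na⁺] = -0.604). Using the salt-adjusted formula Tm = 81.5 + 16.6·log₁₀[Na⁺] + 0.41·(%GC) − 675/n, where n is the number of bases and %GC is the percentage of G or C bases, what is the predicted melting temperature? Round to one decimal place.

70.2°C

Length n = 46. Counting bases: C=8, T=15, A=16, G=7
G+C = 15, so %GC = 15/46 × 100 = 32.609%
Salt term: 16.6 × (-0.604) = -10.026
GC term: 0.41 × 32.609 = 13.37; length term: −675/46 = −14.674
Tm = 81.5 + (-10.026) + 13.37 − 14.674 = 70.17 → 70.2°C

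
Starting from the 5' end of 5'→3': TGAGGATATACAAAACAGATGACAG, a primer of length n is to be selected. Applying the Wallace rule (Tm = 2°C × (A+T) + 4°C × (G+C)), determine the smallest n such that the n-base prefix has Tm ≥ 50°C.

n = 19

First 18 bases: TGAGGATATACAAAACAG → Tm = 48°C (< 50°C)
First 19 bases: TGAGGATATACAAAACAGA → Tm = 50°C (≥ 50°C)
Since every base adds ≥2°C, Tm only increases with n, so the threshold is first crossed at n = 19.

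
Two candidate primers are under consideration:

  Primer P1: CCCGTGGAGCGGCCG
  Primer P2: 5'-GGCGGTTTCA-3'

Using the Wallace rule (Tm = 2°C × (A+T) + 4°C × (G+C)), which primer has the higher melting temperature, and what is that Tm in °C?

Primer P1, 56°C

Primer P1: A+T=2, G+C=13 → Tm = 2(2)+4(13) = 56°C
Primer P2: A+T=4, G+C=6 → Tm = 2(4)+4(6) = 32°C
56°C vs 32°C → primer P1 is higher.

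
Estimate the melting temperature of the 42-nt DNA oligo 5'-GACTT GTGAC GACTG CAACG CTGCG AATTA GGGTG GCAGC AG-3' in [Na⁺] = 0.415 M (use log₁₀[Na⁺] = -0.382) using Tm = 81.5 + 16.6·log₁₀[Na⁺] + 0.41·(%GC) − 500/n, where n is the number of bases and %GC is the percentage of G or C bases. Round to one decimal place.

86.7°C

Length n = 42. Scanning the sequence gives C=9, T=8, A=10, G=15.
G+C = 24, so %GC = 24/42 × 100 = 57.143%
Salt term: 16.6 × (-0.382) = -6.341
GC term: 0.41 × 57.143 = 23.429; length term: −500/42 = −11.905
Tm = 81.5 + (-6.341) + 23.429 − 11.905 = 86.683 → 86.7°C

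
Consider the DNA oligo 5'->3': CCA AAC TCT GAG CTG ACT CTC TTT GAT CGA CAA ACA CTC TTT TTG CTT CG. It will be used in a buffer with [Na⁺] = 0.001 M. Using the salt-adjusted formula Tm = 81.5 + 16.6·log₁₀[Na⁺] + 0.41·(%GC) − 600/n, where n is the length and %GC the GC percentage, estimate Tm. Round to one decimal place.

Length n = 50. Scanning the sequence gives T=17, C=15, A=11, G=7.
G+C = 22, so %GC = 22/50 × 100 = 44%
Salt term: 16.6 × (-3) = -49.8
GC term: 0.41 × 44 = 18.04; length term: −600/50 = −12
Tm = 81.5 + (-49.8) + 18.04 − 12 = 37.74 → 37.7°C

37.7°C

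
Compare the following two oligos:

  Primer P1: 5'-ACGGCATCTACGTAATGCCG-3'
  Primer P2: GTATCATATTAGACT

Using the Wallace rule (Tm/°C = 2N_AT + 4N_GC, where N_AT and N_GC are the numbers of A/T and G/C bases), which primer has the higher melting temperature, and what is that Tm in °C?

Primer P1, 62°C

Primer P1: A+T=9, G+C=11 → Tm = 2(9)+4(11) = 62°C
Primer P2: A+T=11, G+C=4 → Tm = 2(11)+4(4) = 38°C
62°C vs 38°C → primer P1 is higher.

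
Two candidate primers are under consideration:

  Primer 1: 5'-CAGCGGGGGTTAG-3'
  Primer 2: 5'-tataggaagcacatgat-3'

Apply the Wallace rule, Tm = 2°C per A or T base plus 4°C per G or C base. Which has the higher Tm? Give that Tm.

Primer 1: A+T=4, G+C=9 → Tm = 2(4)+4(9) = 44°C
Primer 2: A+T=11, G+C=6 → Tm = 2(11)+4(6) = 46°C
44°C vs 46°C → primer 2 is higher.

Primer 2, 46°C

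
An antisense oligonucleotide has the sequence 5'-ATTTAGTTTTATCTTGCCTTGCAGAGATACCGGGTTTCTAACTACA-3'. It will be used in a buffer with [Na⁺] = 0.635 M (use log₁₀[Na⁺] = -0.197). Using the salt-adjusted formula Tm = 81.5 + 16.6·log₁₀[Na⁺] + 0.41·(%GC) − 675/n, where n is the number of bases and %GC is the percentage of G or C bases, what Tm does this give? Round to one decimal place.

Length n = 46. Counting bases: C=9, G=8, T=18, A=11
G+C = 17, so %GC = 17/46 × 100 = 36.957%
Salt term: 16.6 × (-0.197) = -3.27
GC term: 0.41 × 36.957 = 15.152; length term: −675/46 = −14.674
Tm = 81.5 + (-3.27) + 15.152 − 14.674 = 78.708 → 78.7°C

78.7°C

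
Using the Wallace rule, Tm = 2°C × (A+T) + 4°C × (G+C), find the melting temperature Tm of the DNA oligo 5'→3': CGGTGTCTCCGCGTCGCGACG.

Scanning the sequence gives C=8, A=1, G=8, T=4.
So N_AT = 5 and N_GC = 16.
Tm = 4·16 + 2·5 = 64 + 10 = 74°C

74°C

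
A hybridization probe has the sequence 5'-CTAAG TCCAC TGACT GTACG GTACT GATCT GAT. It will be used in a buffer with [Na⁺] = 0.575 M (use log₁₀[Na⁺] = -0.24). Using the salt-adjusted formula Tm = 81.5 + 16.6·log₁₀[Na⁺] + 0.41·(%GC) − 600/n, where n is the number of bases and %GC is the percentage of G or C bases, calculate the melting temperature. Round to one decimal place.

78.0°C

Length n = 33. Base counts: C=8, G=7, A=8, T=10
G+C = 15, so %GC = 15/33 × 100 = 45.455%
Salt term: 16.6 × (-0.24) = -3.984
GC term: 0.41 × 45.455 = 18.637; length term: −600/33 = −18.182
Tm = 81.5 + (-3.984) + 18.637 − 18.182 = 77.971 → 78.0°C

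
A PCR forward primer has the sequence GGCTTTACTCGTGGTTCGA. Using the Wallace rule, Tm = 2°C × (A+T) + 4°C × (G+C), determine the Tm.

58°C

Base counts: T=7, A=2, G=6, C=4
So N_AT = 9 and N_GC = 10.
Tm = 2×9 + 4×10 = 58°C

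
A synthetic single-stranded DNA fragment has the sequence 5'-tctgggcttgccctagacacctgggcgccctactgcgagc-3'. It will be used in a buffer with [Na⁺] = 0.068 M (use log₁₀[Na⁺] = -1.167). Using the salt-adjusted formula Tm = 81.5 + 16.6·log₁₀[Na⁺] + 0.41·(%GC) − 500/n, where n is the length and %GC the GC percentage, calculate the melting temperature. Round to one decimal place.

77.3°C

Length n = 40. Base counts: C=15, G=12, T=8, A=5
G+C = 27, so %GC = 27/40 × 100 = 67.5%
Salt term: 16.6 × (-1.167) = -19.372
GC term: 0.41 × 67.5 = 27.675; length term: −500/40 = −12.5
Tm = 81.5 + (-19.372) + 27.675 − 12.5 = 77.303 → 77.3°C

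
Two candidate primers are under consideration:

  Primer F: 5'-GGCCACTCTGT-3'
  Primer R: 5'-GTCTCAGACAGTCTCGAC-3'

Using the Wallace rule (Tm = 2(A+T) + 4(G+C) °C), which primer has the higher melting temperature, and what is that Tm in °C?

Primer R, 56°C

Primer F: A+T=4, G+C=7 → Tm = 2(4)+4(7) = 36°C
Primer R: A+T=8, G+C=10 → Tm = 2(8)+4(10) = 56°C
36°C vs 56°C → primer R is higher.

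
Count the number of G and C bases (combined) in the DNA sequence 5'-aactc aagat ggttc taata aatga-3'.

7

Counting bases: G=4, T=7, C=3, A=11
G+C = 4 + 3 = 7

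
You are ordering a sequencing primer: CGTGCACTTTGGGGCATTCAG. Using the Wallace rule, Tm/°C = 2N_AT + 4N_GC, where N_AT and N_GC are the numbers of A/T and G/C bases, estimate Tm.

66°C

C=5, A=3, T=6, G=7
So N_AT = 9 and N_GC = 12.
Tm = 2(9) + 4(12) = 18 + 48 = 66°C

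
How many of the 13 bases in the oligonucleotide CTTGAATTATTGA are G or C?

Scanning the sequence gives C=1, G=2, A=4, T=6.
G+C = 2 + 1 = 3

3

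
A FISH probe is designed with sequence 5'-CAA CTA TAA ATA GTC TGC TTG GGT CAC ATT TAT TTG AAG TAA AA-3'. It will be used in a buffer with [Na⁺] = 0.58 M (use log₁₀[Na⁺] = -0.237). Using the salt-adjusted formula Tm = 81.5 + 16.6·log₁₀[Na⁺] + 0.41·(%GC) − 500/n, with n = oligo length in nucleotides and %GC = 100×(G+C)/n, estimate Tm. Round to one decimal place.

78.3°C

Length n = 44. Scanning the sequence gives G=7, T=15, A=16, C=6.
G+C = 13, so %GC = 13/44 × 100 = 29.545%
Salt term: 16.6 × (-0.237) = -3.934
GC term: 0.41 × 29.545 = 12.113; length term: −500/44 = −11.364
Tm = 81.5 + (-3.934) + 12.113 − 11.364 = 78.315 → 78.3°C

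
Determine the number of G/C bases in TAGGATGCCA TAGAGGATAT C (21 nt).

9

Base counts: T=5, A=7, G=6, C=3
Total G or C: 6 + 3 = 9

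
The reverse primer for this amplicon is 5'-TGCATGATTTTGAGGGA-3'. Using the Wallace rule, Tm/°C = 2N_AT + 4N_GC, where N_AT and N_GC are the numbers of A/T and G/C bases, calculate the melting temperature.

Base counts: G=6, C=1, T=6, A=4
So N_AT = 10 and N_GC = 7.
Tm = 2(10) + 4(7) = 20 + 28 = 48°C

48°C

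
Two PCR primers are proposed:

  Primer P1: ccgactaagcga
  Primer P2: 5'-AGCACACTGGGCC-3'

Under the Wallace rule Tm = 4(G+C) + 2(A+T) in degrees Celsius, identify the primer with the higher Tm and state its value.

Primer P2, 44°C

Primer P1: A+T=5, G+C=7 → Tm = 2(5)+4(7) = 38°C
Primer P2: A+T=4, G+C=9 → Tm = 2(4)+4(9) = 44°C
38°C vs 44°C → primer P2 is higher.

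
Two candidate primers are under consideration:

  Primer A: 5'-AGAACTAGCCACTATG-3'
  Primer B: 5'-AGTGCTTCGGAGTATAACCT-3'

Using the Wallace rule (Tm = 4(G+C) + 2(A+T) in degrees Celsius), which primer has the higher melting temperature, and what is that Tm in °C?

Primer B, 58°C

Primer A: A+T=9, G+C=7 → Tm = 2(9)+4(7) = 46°C
Primer B: A+T=11, G+C=9 → Tm = 2(11)+4(9) = 58°C
46°C vs 58°C → primer B is higher.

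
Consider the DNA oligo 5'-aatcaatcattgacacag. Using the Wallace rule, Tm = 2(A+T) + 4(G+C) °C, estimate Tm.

T=4, C=4, G=2, A=8
AT pairs contribute 12, GC pairs contribute 6.
Tm = 2(12) + 4(6) = 24 + 24 = 48°C

48°C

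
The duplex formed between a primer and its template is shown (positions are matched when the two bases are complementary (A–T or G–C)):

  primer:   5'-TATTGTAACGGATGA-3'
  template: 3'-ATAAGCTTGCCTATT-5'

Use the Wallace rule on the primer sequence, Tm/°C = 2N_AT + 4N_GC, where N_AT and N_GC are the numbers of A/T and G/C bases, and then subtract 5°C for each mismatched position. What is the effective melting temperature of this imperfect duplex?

25°C

Primer base counts: A=5, T=5, G=4, C=1 → A+T=10, G+C=5
Perfect-match Tm = 2(10) + 4(5) = 20 + 20 = 40°C
Mismatches (positions where the bases are not complementary): 3 (at positions 5, 6, 14)
Effective Tm = 40 − 3×5 = 40 − 15 = 25°C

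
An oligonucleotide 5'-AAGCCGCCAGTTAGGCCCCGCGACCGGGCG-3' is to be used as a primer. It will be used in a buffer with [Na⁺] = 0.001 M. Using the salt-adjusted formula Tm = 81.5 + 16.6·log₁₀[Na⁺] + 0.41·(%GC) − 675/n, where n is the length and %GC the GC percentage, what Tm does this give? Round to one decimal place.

Length n = 30. Base counts: T=2, G=11, C=12, A=5
G+C = 23, so %GC = 23/30 × 100 = 76.667%
Salt term: 16.6 × (-3) = -49.8
GC term: 0.41 × 76.667 = 31.433; length term: −675/30 = −22.5
Tm = 81.5 + (-49.8) + 31.433 − 22.5 = 40.633 → 40.6°C

40.6°C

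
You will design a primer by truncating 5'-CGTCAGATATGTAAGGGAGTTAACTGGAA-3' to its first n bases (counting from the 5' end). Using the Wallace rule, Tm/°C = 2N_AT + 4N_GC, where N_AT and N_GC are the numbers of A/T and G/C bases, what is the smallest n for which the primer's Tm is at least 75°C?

n = 27

First 26 bases: CGTCAGATATGTAAGGGAGTTAACTG → Tm = 74°C (< 75°C)
First 27 bases: CGTCAGATATGTAAGGGAGTTAACTGG → Tm = 78°C (≥ 75°C)
Each additional base adds 2°C (A/T) or 4°C (G/C), so Tm is non-decreasing in n; n = 27 is the first length to reach 75°C.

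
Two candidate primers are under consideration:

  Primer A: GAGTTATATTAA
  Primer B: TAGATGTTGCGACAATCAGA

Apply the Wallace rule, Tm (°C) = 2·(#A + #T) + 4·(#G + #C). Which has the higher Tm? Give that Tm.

Primer B, 56°C

Primer A: A+T=10, G+C=2 → Tm = 2(10)+4(2) = 28°C
Primer B: A+T=12, G+C=8 → Tm = 2(12)+4(8) = 56°C
28°C vs 56°C → primer B is higher.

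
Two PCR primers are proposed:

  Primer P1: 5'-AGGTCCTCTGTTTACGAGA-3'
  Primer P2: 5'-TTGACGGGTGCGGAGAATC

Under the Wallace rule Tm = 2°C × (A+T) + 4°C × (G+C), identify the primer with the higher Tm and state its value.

Primer P1: A+T=10, G+C=9 → Tm = 2(10)+4(9) = 56°C
Primer P2: A+T=8, G+C=11 → Tm = 2(8)+4(11) = 60°C
56°C vs 60°C → primer P2 is higher.

Primer P2, 60°C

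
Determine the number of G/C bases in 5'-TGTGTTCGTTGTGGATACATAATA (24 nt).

Counting bases: G=6, T=10, A=6, C=2
Total G or C: 6 + 2 = 8

8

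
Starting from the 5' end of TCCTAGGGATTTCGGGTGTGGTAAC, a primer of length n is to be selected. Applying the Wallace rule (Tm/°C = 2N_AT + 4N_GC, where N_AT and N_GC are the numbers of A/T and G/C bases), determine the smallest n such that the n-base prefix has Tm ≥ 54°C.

n = 18

First 17 bases: TCCTAGGGATTTCGGGT → Tm = 52°C (< 54°C)
First 18 bases: TCCTAGGGATTTCGGGTG → Tm = 56°C (≥ 54°C)
Since every base adds ≥2°C, Tm only increases with n, so the threshold is first crossed at n = 18.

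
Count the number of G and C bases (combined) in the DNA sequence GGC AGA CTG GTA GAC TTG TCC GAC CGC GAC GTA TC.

C=10, T=7, A=7, G=11
Total G or C: 11 + 10 = 21

21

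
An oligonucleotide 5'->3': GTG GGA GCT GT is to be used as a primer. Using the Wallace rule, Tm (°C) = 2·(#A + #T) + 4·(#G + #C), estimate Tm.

36°C

G=6, A=1, T=3, C=1
A+T = 4, G+C = 7
Tm = 2(4) + 4(7) = 8 + 28 = 36°C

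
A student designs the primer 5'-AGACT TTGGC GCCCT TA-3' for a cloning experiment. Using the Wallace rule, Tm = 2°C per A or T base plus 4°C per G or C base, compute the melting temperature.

Scanning the sequence gives C=5, A=3, G=4, T=5.
So N_AT = 8 and N_GC = 9.
Tm = 2(8) + 4(9) = 16 + 36 = 52°C

52°C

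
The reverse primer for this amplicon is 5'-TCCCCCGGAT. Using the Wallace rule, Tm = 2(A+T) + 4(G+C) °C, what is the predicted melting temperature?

34°C

Counting bases: T=2, G=2, A=1, C=5
A+T = 3, G+C = 7
Tm = 4·7 + 2·3 = 28 + 6 = 34°C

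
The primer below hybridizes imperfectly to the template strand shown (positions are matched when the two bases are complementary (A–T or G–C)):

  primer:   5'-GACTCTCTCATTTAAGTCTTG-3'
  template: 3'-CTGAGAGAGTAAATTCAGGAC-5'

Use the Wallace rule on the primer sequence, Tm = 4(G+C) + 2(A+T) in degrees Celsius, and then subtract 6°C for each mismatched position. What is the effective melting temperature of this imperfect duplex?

52°C

Primer base counts: A=4, T=9, G=3, C=5 → A+T=13, G+C=8
Perfect-match Tm = 2(13) + 4(8) = 26 + 32 = 58°C
Mismatches (positions where the bases are not complementary): 1 (at position 19)
Effective Tm = 58 − 1×6 = 58 − 6 = 52°C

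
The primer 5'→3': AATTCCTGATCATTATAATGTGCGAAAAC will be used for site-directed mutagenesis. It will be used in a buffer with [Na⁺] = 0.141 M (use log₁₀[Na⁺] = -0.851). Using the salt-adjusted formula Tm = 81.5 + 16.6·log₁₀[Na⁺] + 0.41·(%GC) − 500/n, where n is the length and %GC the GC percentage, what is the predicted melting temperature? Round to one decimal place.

62.9°C

Length n = 29. Base counts: C=5, A=11, G=4, T=9
G+C = 9, so %GC = 9/29 × 100 = 31.034%
Salt term: 16.6 × (-0.851) = -14.127
GC term: 0.41 × 31.034 = 12.724; length term: −500/29 = −17.241
Tm = 81.5 + (-14.127) + 12.724 − 17.241 = 62.856 → 62.9°C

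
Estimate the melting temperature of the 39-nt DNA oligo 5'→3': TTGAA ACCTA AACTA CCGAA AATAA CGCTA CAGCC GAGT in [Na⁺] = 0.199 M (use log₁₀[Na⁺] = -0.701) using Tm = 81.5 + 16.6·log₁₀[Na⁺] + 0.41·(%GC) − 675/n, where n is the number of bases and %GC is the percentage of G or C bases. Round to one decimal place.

69.4°C

Length n = 39. Scanning the sequence gives A=16, C=10, G=6, T=7.
G+C = 16, so %GC = 16/39 × 100 = 41.026%
Salt term: 16.6 × (-0.701) = -11.637
GC term: 0.41 × 41.026 = 16.821; length term: −675/39 = −17.308
Tm = 81.5 + (-11.637) + 16.821 − 17.308 = 69.376 → 69.4°C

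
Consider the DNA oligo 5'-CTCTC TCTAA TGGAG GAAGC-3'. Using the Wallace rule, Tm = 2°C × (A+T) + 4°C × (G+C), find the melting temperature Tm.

60°C

Base counts: C=5, G=5, T=5, A=5
A+T = 10, G+C = 10
Tm = 2(10) + 4(10) = 20 + 40 = 60°C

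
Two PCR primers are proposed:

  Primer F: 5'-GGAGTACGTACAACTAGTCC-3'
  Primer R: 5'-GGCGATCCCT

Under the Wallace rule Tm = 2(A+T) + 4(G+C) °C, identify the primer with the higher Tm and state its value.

Primer F: A+T=10, G+C=10 → Tm = 2(10)+4(10) = 60°C
Primer R: A+T=3, G+C=7 → Tm = 2(3)+4(7) = 34°C
60°C vs 34°C → primer F is higher.

Primer F, 60°C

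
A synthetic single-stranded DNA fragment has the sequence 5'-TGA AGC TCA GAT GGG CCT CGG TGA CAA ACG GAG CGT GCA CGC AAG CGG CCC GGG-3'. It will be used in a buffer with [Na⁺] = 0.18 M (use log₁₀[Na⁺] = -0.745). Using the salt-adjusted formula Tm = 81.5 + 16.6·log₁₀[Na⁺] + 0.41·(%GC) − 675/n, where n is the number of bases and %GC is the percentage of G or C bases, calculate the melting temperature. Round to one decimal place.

84.0°C

Length n = 54. Scanning the sequence gives G=21, T=6, A=12, C=15.
G+C = 36, so %GC = 36/54 × 100 = 66.667%
Salt term: 16.6 × (-0.745) = -12.367
GC term: 0.41 × 66.667 = 27.333; length term: −675/54 = −12.5
Tm = 81.5 + (-12.367) + 27.333 − 12.5 = 83.966 → 84.0°C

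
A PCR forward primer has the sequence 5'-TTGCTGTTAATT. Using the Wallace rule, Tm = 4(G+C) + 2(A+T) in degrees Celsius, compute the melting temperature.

30°C

Base counts: C=1, T=7, A=2, G=2
So N_AT = 9 and N_GC = 3.
Tm = 4·3 + 2·9 = 12 + 18 = 30°C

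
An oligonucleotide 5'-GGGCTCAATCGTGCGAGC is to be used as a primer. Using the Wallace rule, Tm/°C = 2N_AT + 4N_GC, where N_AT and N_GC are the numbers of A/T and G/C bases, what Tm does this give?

A=3, T=3, G=7, C=5
A+T = 6, G+C = 12
Tm = 2×6 + 4×12 = 60°C

60°C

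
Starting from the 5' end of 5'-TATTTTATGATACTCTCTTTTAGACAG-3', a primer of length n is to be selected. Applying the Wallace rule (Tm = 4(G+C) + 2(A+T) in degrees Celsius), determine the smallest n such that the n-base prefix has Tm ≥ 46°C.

n = 19

First 18 bases: TATTTTATGATACTCTCT → Tm = 44°C (< 46°C)
First 19 bases: TATTTTATGATACTCTCTT → Tm = 46°C (≥ 46°C)
Since every base adds ≥2°C, Tm only increases with n, so the threshold is first crossed at n = 19.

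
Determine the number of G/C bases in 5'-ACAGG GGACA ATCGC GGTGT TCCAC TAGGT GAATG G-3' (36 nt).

Counting bases: G=13, T=7, C=7, A=9
G+C = 13 + 7 = 20

20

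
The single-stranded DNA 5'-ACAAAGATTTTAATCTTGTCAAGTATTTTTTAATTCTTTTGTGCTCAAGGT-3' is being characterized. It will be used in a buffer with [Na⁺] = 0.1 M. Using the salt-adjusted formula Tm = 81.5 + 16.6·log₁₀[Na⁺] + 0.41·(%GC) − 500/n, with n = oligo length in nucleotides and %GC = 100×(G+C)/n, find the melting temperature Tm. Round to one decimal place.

Length n = 51. Counting bases: T=24, C=6, A=14, G=7
G+C = 13, so %GC = 13/51 × 100 = 25.49%
Salt term: 16.6 × (-1) = -16.6
GC term: 0.41 × 25.49 = 10.451; length term: −500/51 = −9.804
Tm = 81.5 + (-16.6) + 10.451 − 9.804 = 65.547 → 65.5°C

65.5°C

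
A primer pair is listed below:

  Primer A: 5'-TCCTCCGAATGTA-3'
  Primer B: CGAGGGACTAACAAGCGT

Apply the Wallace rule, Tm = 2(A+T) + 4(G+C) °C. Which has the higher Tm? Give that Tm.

Primer B, 56°C

Primer A: A+T=7, G+C=6 → Tm = 2(7)+4(6) = 38°C
Primer B: A+T=8, G+C=10 → Tm = 2(8)+4(10) = 56°C
38°C vs 56°C → primer B is higher.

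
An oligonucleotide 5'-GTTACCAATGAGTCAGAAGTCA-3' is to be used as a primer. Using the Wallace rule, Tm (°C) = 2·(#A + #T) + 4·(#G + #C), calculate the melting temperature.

62°C

Counting bases: G=5, A=8, T=5, C=4
AT pairs contribute 13, GC pairs contribute 9.
Tm = 4·9 + 2·13 = 36 + 26 = 62°C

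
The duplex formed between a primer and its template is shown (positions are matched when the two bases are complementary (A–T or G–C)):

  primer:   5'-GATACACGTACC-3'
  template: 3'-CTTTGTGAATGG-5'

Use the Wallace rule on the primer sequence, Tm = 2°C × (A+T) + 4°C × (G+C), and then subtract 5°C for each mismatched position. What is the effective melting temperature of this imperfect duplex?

Primer base counts: A=4, T=2, G=2, C=4 → A+T=6, G+C=6
Perfect-match Tm = 2(6) + 4(6) = 12 + 24 = 36°C
Mismatches (positions where the bases are not complementary): 2 (at positions 3, 8)
Effective Tm = 36 − 2×5 = 36 − 10 = 26°C

26°C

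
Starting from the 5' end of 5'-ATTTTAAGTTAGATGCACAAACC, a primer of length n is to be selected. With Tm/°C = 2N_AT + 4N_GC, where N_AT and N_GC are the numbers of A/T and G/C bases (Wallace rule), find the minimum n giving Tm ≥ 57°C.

First 22 bases: ATTTTAAGTTAGATGCACAAAC → Tm = 56°C (< 57°C)
First 23 bases: ATTTTAAGTTAGATGCACAAACC → Tm = 60°C (≥ 57°C)
Each additional base adds 2°C (A/T) or 4°C (G/C), so Tm is non-decreasing in n; n = 23 is the first length to reach 57°C.

n = 23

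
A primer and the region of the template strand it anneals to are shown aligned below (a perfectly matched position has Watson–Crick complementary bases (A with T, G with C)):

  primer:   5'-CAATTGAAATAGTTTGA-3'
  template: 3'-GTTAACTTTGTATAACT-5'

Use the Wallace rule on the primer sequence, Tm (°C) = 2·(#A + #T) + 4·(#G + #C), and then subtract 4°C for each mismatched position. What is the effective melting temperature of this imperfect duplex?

30°C

Primer base counts: A=7, T=6, G=3, C=1 → A+T=13, G+C=4
Perfect-match Tm = 2(13) + 4(4) = 26 + 16 = 42°C
Mismatches (positions where the bases are not complementary): 3 (at positions 10, 12, 13)
Effective Tm = 42 − 3×4 = 42 − 12 = 30°C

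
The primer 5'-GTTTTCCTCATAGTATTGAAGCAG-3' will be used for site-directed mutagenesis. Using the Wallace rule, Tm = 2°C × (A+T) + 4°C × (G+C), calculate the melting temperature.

66°C

G=5, T=9, A=6, C=4
So N_AT = 15 and N_GC = 9.
Tm = 2(15) + 4(9) = 30 + 36 = 66°C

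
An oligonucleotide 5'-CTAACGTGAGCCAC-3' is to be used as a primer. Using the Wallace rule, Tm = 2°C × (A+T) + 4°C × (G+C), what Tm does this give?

44°C

Scanning the sequence gives T=2, A=4, C=5, G=3.
A+T = 6, G+C = 8
Tm = 4·8 + 2·6 = 32 + 12 = 44°C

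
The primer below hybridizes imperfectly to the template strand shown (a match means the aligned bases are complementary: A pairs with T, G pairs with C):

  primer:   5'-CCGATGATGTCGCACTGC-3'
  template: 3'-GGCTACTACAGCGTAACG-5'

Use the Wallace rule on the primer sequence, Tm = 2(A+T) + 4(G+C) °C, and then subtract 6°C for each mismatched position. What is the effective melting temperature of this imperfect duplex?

Primer base counts: A=3, T=4, G=5, C=6 → A+T=7, G+C=11
Perfect-match Tm = 2(7) + 4(11) = 14 + 44 = 58°C
Mismatches (positions where the bases are not complementary): 1 (at position 15)
Effective Tm = 58 − 1×6 = 58 − 6 = 52°C

52°C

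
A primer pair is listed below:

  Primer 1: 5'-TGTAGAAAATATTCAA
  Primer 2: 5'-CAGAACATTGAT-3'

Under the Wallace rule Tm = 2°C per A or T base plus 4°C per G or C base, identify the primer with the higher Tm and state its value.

Primer 1: A+T=13, G+C=3 → Tm = 2(13)+4(3) = 38°C
Primer 2: A+T=8, G+C=4 → Tm = 2(8)+4(4) = 32°C
38°C vs 32°C → primer 1 is higher.

Primer 1, 38°C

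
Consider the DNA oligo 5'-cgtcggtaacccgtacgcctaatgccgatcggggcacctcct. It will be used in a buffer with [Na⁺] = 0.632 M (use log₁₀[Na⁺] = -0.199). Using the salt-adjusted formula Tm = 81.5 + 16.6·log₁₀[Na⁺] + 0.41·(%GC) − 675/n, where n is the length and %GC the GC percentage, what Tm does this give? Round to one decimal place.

Length n = 42. Counting bases: C=16, G=11, T=8, A=7
G+C = 27, so %GC = 27/42 × 100 = 64.286%
Salt term: 16.6 × (-0.199) = -3.303
GC term: 0.41 × 64.286 = 26.357; length term: −675/42 = −16.071
Tm = 81.5 + (-3.303) + 26.357 − 16.071 = 88.483 → 88.5°C

88.5°C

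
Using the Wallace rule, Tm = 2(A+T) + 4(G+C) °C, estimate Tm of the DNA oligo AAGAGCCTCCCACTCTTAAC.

A=6, C=8, G=2, T=4
A+T = 10, G+C = 10
Tm = 2(10) + 4(10) = 20 + 40 = 60°C

60°C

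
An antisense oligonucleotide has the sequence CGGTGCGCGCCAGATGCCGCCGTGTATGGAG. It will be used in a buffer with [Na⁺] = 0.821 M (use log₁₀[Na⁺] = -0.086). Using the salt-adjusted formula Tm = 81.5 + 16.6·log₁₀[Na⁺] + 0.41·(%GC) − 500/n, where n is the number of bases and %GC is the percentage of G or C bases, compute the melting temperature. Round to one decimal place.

Length n = 31. T=5, C=9, G=13, A=4
G+C = 22, so %GC = 22/31 × 100 = 70.968%
Salt term: 16.6 × (-0.086) = -1.428
GC term: 0.41 × 70.968 = 29.097; length term: −500/31 = −16.129
Tm = 81.5 + (-1.428) + 29.097 − 16.129 = 93.04 → 93.0°C

93.0°C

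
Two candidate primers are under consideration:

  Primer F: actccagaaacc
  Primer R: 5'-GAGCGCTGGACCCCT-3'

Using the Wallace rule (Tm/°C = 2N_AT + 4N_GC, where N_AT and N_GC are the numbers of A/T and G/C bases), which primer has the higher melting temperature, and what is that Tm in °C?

Primer R, 52°C

Primer F: A+T=6, G+C=6 → Tm = 2(6)+4(6) = 36°C
Primer R: A+T=4, G+C=11 → Tm = 2(4)+4(11) = 52°C
36°C vs 52°C → primer R is higher.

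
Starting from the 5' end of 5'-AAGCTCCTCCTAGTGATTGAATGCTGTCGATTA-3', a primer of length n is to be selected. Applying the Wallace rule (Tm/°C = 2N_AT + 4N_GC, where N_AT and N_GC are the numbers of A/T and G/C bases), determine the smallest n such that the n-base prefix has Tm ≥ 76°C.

First 25 bases: AAGCTCCTCCTAGTGATTGAATGCT → Tm = 72°C (< 76°C)
First 26 bases: AAGCTCCTCCTAGTGATTGAATGCTG → Tm = 76°C (≥ 76°C)
Since every base adds ≥2°C, Tm only increases with n, so the threshold is first crossed at n = 26.

n = 26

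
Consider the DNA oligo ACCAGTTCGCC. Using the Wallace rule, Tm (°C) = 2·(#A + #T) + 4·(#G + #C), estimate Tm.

36°C

Base counts: G=2, C=5, A=2, T=2
AT pairs contribute 4, GC pairs contribute 7.
Tm = 2×4 + 4×7 = 36°C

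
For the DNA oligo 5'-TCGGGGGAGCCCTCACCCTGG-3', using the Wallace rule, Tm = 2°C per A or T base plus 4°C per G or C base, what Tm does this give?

74°C

T=3, G=8, C=8, A=2
A+T = 5, G+C = 16
Tm = 4·16 + 2·5 = 64 + 10 = 74°C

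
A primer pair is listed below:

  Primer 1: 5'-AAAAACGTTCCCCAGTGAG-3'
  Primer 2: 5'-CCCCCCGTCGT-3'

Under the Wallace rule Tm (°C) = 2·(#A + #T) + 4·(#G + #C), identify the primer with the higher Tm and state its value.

Primer 1, 56°C

Primer 1: A+T=10, G+C=9 → Tm = 2(10)+4(9) = 56°C
Primer 2: A+T=2, G+C=9 → Tm = 2(2)+4(9) = 40°C
56°C vs 40°C → primer 1 is higher.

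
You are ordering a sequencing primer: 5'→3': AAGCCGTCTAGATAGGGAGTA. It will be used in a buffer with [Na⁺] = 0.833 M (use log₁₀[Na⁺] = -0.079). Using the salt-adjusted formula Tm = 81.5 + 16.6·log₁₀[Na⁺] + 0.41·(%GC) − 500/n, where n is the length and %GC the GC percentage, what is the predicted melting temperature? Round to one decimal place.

Length n = 21. Counting bases: C=3, T=4, A=7, G=7
G+C = 10, so %GC = 10/21 × 100 = 47.619%
Salt term: 16.6 × (-0.079) = -1.311
GC term: 0.41 × 47.619 = 19.524; length term: −500/21 = −23.81
Tm = 81.5 + (-1.311) + 19.524 − 23.81 = 75.903 → 75.9°C

75.9°C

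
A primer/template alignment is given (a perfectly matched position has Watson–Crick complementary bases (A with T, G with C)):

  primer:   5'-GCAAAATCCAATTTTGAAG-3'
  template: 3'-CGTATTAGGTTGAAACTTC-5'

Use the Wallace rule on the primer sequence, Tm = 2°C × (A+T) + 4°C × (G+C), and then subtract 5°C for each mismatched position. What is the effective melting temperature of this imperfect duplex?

40°C

Primer base counts: A=8, T=5, G=3, C=3 → A+T=13, G+C=6
Perfect-match Tm = 2(13) + 4(6) = 26 + 24 = 50°C
Mismatches (positions where the bases are not complementary): 2 (at positions 4, 12)
Effective Tm = 50 − 2×5 = 50 − 10 = 40°C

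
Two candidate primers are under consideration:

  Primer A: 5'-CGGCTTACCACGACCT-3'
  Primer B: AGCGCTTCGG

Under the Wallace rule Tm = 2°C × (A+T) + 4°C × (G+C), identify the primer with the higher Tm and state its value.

Primer A: A+T=6, G+C=10 → Tm = 2(6)+4(10) = 52°C
Primer B: A+T=3, G+C=7 → Tm = 2(3)+4(7) = 34°C
52°C vs 34°C → primer A is higher.

Primer A, 52°C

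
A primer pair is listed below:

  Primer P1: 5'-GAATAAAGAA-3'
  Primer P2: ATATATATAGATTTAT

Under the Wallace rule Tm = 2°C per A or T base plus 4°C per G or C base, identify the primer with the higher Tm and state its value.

Primer P1: A+T=8, G+C=2 → Tm = 2(8)+4(2) = 24°C
Primer P2: A+T=15, G+C=1 → Tm = 2(15)+4(1) = 34°C
24°C vs 34°C → primer P2 is higher.

Primer P2, 34°C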